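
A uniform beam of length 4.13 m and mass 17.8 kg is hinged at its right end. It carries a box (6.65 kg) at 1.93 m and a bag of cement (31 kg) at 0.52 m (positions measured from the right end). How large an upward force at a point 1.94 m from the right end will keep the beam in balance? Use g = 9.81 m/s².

Sum moments about the right end (the unknown pivot reaction has zero arm there).
Beam weight: 17.8 × 9.81 = 174.6 N down at 2.065 m → arm 2.065 m, τ = 174.6 × 2.065 = 360.5 N·m counterclockwise.
Box: 6.65 × 9.81 = 65.24 N down at 1.93 m → arm 1.93 m, τ = 65.24 × 1.93 = 125.9 N·m counterclockwise.
Bag of cement: 31 × 9.81 = 304.1 N down at 0.52 m → arm 0.52 m, τ = 304.1 × 0.52 = 158.1 N·m counterclockwise.
Net moment of the loads = 644.5 N·m counterclockwise.
The upward force F acts at a point 1.94 m from the right end, arm 1.94 m, giving F × 1.94 clockwise.
Balancing moments: F × 1.94 = 644.5, giving F = 644.5 / 1.94 = 332 N.

F ≈ 332 N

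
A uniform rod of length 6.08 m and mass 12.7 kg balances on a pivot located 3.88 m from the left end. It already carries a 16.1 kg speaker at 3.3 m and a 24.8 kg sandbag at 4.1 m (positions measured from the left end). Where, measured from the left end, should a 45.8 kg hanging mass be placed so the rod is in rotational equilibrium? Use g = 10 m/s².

About the pivot (at 3.88 m from the left end):
Beam weight: 12.7 × 10 = 127 N down at 3.04 m → arm 0.84 m, τ = 127 × 0.84 = 106.7 N·m counterclockwise.
Speaker: 16.1 × 10 = 161 N down at 3.3 m → arm 0.58 m, τ = 161 × 0.58 = 93.38 N·m counterclockwise.
Sandbag: 24.8 × 10 = 248 N down at 4.1 m → arm 0.22 m, τ = 248 × 0.22 = 54.56 N·m clockwise.
Net moment of existing loads = 145.5 N·m counterclockwise.
The hanging mass weighs 45.8 × 10 = 458 N and must supply an equal clockwise moment, so its lever arm about the pivot is 145.5 / 458 = 0.318 m.
That puts it at 3.88 + 0.318 = 4.2 m from the left end.

x ≈ 4.2 m from the left end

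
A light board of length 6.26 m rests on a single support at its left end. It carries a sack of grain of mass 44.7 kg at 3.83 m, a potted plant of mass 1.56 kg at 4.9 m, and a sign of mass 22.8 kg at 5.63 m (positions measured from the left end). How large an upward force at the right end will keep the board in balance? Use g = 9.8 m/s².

Sum moments about the left end (the unknown pivot reaction has zero arm there).
Sack of grain: 44.7 × 9.8 = 438.1 N down at 3.83 m → arm 3.83 m, τ = 438.1 × 3.83 = 1678 N·m clockwise.
Potted plant: 1.56 × 9.8 = 15.29 N down at 4.9 m → arm 4.9 m, τ = 15.29 × 4.9 = 74.92 N·m clockwise.
Sign: 22.8 × 9.8 = 223.4 N down at 5.63 m → arm 5.63 m, τ = 223.4 × 5.63 = 1258 N·m clockwise.
Net moment of the loads = 3011 N·m clockwise.
The upward force F acts at the right end, arm 6.26 m, giving F × 6.26 counterclockwise.
For rotational equilibrium, F × 6.26 = 3011, so F = 3011 / 6.26 = 481 N.

F ≈ 481 N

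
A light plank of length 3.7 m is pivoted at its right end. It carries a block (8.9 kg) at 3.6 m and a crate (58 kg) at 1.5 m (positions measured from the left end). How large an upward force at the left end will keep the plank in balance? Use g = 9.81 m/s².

Take moments about the right end.
Block: 8.9 × 9.81 = 87.31 N down at 3.6 m → arm 0.1 m, τ = 87.31 × 0.1 = 8.731 N·m counterclockwise.
Crate: 58 × 9.81 = 569 N down at 1.5 m → arm 2.2 m, τ = 569 × 2.2 = 1252 N·m counterclockwise.
Net moment of the loads = 1261 N·m counterclockwise.
The upward force F acts at the left end, arm 3.7 m, giving F × 3.7 clockwise.
Balancing moments: F × 3.7 = 1261, giving F = 1261 / 3.7 = 341 N.

F ≈ 341 N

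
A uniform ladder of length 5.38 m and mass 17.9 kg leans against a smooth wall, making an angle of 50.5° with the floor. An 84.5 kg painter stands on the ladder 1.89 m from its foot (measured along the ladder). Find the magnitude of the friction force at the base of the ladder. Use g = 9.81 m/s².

f ≈ 312 N

Taking torques about the foot of the ladder:
Ladder weight 17.9×9.81 = 175.6 N acts at 2.69 m along the ladder; its horizontal arm is 2.69·cos50.5° = 1.711 m → τ = 300.5 N·m clockwise.
Painter: 84.5×9.81 = 828.9 N at 1.89 m → arm 1.202 m → τ = 996.3 N·m clockwise.
Wall normal N acts horizontally at the top; its moment arm is the height L sinθ = 5.38·sin50.5° = 4.151 m, counterclockwise.
For rotational equilibrium, N × 4.151 = 1297, so N = 312 N.
ΣFx = 0: friction at the foot balances the wall's push, so f = N_wall = 312 N.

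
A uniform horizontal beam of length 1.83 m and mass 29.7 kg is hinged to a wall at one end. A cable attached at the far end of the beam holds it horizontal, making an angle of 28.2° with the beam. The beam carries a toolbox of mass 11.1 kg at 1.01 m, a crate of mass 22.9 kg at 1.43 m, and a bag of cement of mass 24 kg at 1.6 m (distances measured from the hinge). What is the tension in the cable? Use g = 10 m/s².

T ≈ 1270 N

About the hinge:
Beam weight: 29.7 × 10 = 297 N down at 0.915 m → arm 0.915 m, τ = 297 × 0.915 = 271.8 N·m clockwise.
Toolbox: 11.1 × 10 = 111 N down at 1.01 m → arm 1.01 m, τ = 111 × 1.01 = 112.1 N·m clockwise.
Crate: 22.9 × 10 = 229 N down at 1.43 m → arm 1.43 m, τ = 229 × 1.43 = 327.5 N·m clockwise.
Bag of cement: 24 × 10 = 240 N down at 1.6 m → arm 1.6 m, τ = 240 × 1.6 = 384 N·m clockwise.
Total clockwise load moment = 1095 N·m.
The cable tension T acts at 1.83 m; only its component perpendicular to the beam, T sinθ, produces torque. sin 28.2° = 0.4726.
Setting net torque to zero: T × 1.83 × 0.4726 = 1095 → T = 1095 / 0.8649 = 1270 N.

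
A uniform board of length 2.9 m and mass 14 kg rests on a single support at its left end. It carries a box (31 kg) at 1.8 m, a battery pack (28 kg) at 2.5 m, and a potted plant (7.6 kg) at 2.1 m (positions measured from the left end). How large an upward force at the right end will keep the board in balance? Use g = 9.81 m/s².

F ≈ 548 N

Take moments about the left end.
Beam weight: 14 × 9.81 = 137.3 N down at 1.45 m → arm 1.45 m, τ = 137.3 × 1.45 = 199.1 N·m clockwise.
Box: 31 × 9.81 = 304.1 N down at 1.8 m → arm 1.8 m, τ = 304.1 × 1.8 = 547.4 N·m clockwise.
Battery pack: 28 × 9.81 = 274.7 N down at 2.5 m → arm 2.5 m, τ = 274.7 × 2.5 = 686.8 N·m clockwise.
Potted plant: 7.6 × 9.81 = 74.56 N down at 2.1 m → arm 2.1 m, τ = 74.56 × 2.1 = 156.6 N·m clockwise.
Net moment of the loads = 1590 N·m clockwise.
The upward force F acts at the right end, arm 2.9 m, giving F × 2.9 counterclockwise.
Setting net torque to zero: F × 2.9 = 1590 → F = 1590 / 2.9 = 548 N.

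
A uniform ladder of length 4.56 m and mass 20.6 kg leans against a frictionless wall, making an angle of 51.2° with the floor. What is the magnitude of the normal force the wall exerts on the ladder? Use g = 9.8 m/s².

About the foot of the ladder:
Ladder weight 20.6×9.8 = 201.9 N acts at 2.28 m along the ladder; its horizontal arm is 2.28·cos51.2° = 1.429 m → τ = 288.5 N·m clockwise.
Wall normal N acts horizontally at the top; its moment arm is the height L sinθ = 4.56·sin51.2° = 3.554 m, counterclockwise.
Στ = 0 ⇒ N × 3.554 = 288.5 ⇒ N = 81.2 N.

N_wall ≈ 81.2 N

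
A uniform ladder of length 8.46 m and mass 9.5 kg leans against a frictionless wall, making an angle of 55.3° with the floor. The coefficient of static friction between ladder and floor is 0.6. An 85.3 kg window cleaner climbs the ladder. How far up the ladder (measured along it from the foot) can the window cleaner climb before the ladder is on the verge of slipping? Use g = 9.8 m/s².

Choose the foot of the ladder as the axis so the floor normal and friction both act there and drop out.
Ladder weight 9.5×9.8 = 93.1 N acts at 4.23 m along the ladder; its horizontal arm is 4.23·cos55.3° = 2.408 m → τ = 224.2 N·m clockwise.
Window cleaner weight 85.3×9.8 = 835.9 N at distance d → arm d·cos55.3° → τ = 835.9·d·0.5693 clockwise.
Wall normal N at the top has arm L sinθ = 6.955 m counterclockwise, so Στ = 0 gives N·6.955 = 224.2 + 475.9·d.
ΣFy = 0 ⇒ N_floor = 929 N, so the maximum friction is μ_s·N_floor = 0.6×929 = 557.4 N. ΣFx = 0 ⇒ N_wall = f, so at the slipping point N = 557.4 N.
Substituting: 557.4×6.955 = 224.2 + 475.9·d ⇒ d = (3877 − 224.2) / 475.9 = 7.68 m.

d ≈ 7.68 m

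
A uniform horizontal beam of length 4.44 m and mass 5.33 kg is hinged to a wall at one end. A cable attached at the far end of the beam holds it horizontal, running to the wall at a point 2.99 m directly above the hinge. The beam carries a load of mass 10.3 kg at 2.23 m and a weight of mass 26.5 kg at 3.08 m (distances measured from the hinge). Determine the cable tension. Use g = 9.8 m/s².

T ≈ 460 N

Take moments about the hinge.
Beam weight: 5.33 × 9.8 = 52.23 N down at 2.22 m → arm 2.22 m, τ = 52.23 × 2.22 = 116 N·m clockwise.
Load: 10.3 × 9.8 = 100.9 N down at 2.23 m → arm 2.23 m, τ = 100.9 × 2.23 = 225 N·m clockwise.
Weight: 26.5 × 9.8 = 259.7 N down at 3.08 m → arm 3.08 m, τ = 259.7 × 3.08 = 799.9 N·m clockwise.
Total clockwise load moment = 1141 N·m.
The cable tension T acts at 4.44 m; only its component perpendicular to the beam, T sinθ, produces torque. sinθ = h/√(h²+d²) = 2.99/√(2.99²+4.44²) = 0.5586.
Balancing moments: T × 4.44 × 0.5586 = 1141, giving T = 1141 / 2.48 = 460 N.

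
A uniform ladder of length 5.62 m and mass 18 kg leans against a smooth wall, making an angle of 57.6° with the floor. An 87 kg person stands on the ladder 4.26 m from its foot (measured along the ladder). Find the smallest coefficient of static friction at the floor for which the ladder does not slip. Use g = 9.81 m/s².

μ_min ≈ 0.453

Choose the foot of the ladder as the axis so the floor normal and friction both act there and drop out.
Ladder weight 18×9.81 = 176.6 N acts at 2.81 m along the ladder; its horizontal arm is 2.81·cos57.6° = 1.506 m → τ = 266 N·m clockwise.
Person: 87×9.81 = 853.5 N at 4.26 m → arm 2.283 m → τ = 1949 N·m clockwise.
Wall normal N acts horizontally at the top; its moment arm is the height L sinθ = 5.62·sin57.6° = 4.745 m, counterclockwise.
For rotational equilibrium, N × 4.745 = 2215, so N = 466.8 N.
ΣFx = 0 ⇒ f = N_wall = 466.8 N. ΣFy = 0 ⇒ N_floor = 1030 N.
μ_min = f / N_floor = 466.8 / 1030 = 0.453.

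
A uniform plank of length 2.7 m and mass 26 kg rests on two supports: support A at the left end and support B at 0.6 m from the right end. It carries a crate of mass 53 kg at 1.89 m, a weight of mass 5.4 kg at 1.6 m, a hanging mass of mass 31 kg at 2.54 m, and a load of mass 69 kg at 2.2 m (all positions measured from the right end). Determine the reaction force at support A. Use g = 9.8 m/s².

R_A ≈ 1230 N

Taking torques about support B:
Beam weight: 26 × 9.8 = 254.8 N down at 1.35 m → arm 0.75 m, τ = 254.8 × 0.75 = 191.1 N·m counterclockwise.
Crate: 53 × 9.8 = 519.4 N down at 1.89 m → arm 1.29 m, τ = 519.4 × 1.29 = 670 N·m counterclockwise.
Weight: 5.4 × 9.8 = 52.92 N down at 1.6 m → arm 1 m, τ = 52.92 × 1 = 52.92 N·m counterclockwise.
Hanging mass: 31 × 9.8 = 303.8 N down at 2.54 m → arm 1.94 m, τ = 303.8 × 1.94 = 589.4 N·m counterclockwise.
Load: 69 × 9.8 = 676.2 N down at 2.2 m → arm 1.6 m, τ = 676.2 × 1.6 = 1082 N·m counterclockwise.
Net load moment about support B = 2585 N·m counterclockwise.
Reaction R at support A is upward at 2.7 m, arm 2.1 m → moment R × 2.1 clockwise.
Στ = 0 ⇒ R × 2.1 = 2585 ⇒ R = 1230 N.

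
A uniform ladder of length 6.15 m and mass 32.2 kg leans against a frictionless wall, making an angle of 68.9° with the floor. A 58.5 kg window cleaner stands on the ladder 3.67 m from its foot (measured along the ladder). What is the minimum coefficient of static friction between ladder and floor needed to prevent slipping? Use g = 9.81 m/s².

μ_min ≈ 0.217

Choose the foot of the ladder as the axis so the floor normal and friction both act there and drop out.
Ladder weight 32.2×9.81 = 315.9 N acts at 3.075 m along the ladder; its horizontal arm is 3.075·cos68.9° = 1.107 m → τ = 349.7 N·m clockwise.
Window cleaner: 58.5×9.81 = 573.9 N at 3.67 m → arm 1.321 m → τ = 758.1 N·m clockwise.
Wall normal N acts horizontally at the top; its moment arm is the height L sinθ = 6.15·sin68.9° = 5.738 m, counterclockwise.
Setting net torque to zero: N × 5.738 = 1108 → N = 193.1 N.
ΣFx = 0 ⇒ f = N_wall = 193.1 N. ΣFy = 0 ⇒ N_floor = 889.8 N.
μ_min = f / N_floor = 193.1 / 889.8 = 0.217.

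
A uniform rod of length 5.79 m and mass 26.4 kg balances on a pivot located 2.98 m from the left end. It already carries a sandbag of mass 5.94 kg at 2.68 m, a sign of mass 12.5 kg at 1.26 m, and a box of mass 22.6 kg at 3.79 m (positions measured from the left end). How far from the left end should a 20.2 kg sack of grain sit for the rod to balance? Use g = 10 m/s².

x ≈ 3.34 m from the left end

Choose the pivot (at 2.98 m from the left end) as the axis so the support reaction has zero arm there.
Beam weight: 26.4 × 10 = 264 N down at 2.895 m → arm 0.085 m, τ = 264 × 0.085 = 22.44 N·m counterclockwise.
Sandbag: 5.94 × 10 = 59.4 N down at 2.68 m → arm 0.3 m, τ = 59.4 × 0.3 = 17.82 N·m counterclockwise.
Sign: 12.5 × 10 = 125 N down at 1.26 m → arm 1.72 m, τ = 125 × 1.72 = 215 N·m counterclockwise.
Box: 22.6 × 10 = 226 N down at 3.79 m → arm 0.81 m, τ = 226 × 0.81 = 183.1 N·m clockwise.
Net moment of existing loads = 72.16 N·m counterclockwise.
The sack of grain weighs 20.2 × 10 = 202 N and must supply an equal clockwise moment, so its lever arm about the pivot is 72.16 / 202 = 0.357 m.
That puts it at 2.98 + 0.357 = 3.34 m from the left end.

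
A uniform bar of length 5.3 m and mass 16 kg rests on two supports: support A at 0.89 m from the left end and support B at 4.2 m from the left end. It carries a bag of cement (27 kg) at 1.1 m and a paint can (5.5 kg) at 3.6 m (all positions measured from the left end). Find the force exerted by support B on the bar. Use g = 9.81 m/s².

R_B ≈ 144 N

Choose support A as the axis so its reaction then has zero moment arm.
Beam weight: 16 × 9.81 = 157 N down at 2.65 m → arm 1.76 m, τ = 157 × 1.76 = 276.3 N·m clockwise.
Bag of cement: 27 × 9.81 = 264.9 N down at 1.1 m → arm 0.21 m, τ = 264.9 × 0.21 = 55.63 N·m clockwise.
Paint can: 5.5 × 9.81 = 53.96 N down at 3.6 m → arm 2.71 m, τ = 53.96 × 2.71 = 146.2 N·m clockwise.
Net load moment about support A = 478.1 N·m clockwise.
Reaction R at support B is upward at 4.2 m, arm 3.31 m → moment R × 3.31 counterclockwise.
Στ = 0 ⇒ R × 3.31 = 478.1 ⇒ R = 144 N.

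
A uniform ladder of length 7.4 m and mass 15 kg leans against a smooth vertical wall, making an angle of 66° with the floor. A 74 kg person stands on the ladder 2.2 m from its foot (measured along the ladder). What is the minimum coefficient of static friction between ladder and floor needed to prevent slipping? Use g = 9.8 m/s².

Sum moments about the foot of the ladder (the floor normal and friction both act there and drop out).
Ladder weight 15×9.8 = 147 N acts at 3.7 m along the ladder; its horizontal arm is 3.7·cos66° = 1.505 m → τ = 221.2 N·m clockwise.
Person: 74×9.8 = 725.2 N at 2.2 m → arm 0.8948 m → τ = 648.9 N·m clockwise.
Wall normal N acts horizontally at the top; its moment arm is the height L sinθ = 7.4·sin66° = 6.76 m, counterclockwise.
Στ = 0 ⇒ N × 6.76 = 870.1 ⇒ N = 128.7 N.
ΣFx = 0 ⇒ f = N_wall = 128.7 N. ΣFy = 0 ⇒ N_floor = 872.2 N.
μ_min = f / N_floor = 128.7 / 872.2 = 0.148.

μ_min ≈ 0.148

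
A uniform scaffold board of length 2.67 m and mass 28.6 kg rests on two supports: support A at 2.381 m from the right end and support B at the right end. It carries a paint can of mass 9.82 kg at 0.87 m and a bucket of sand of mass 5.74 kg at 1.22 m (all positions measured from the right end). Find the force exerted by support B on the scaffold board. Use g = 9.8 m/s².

R_B ≈ 212 N

About support A:
Beam weight: 28.6 × 9.8 = 280.3 N down at 1.335 m → arm 1.046 m, τ = 280.3 × 1.046 = 293.2 N·m clockwise.
Paint can: 9.82 × 9.8 = 96.24 N down at 0.87 m → arm 1.511 m, τ = 96.24 × 1.511 = 145.4 N·m clockwise.
Bucket of sand: 5.74 × 9.8 = 56.25 N down at 1.22 m → arm 1.161 m, τ = 56.25 × 1.161 = 65.31 N·m clockwise.
Net load moment about support A = 503.9 N·m clockwise.
Reaction R at support B is upward at 0 m, arm 2.381 m → moment R × 2.381 counterclockwise.
Balancing moments: R × 2.381 = 503.9, giving R = 212 N.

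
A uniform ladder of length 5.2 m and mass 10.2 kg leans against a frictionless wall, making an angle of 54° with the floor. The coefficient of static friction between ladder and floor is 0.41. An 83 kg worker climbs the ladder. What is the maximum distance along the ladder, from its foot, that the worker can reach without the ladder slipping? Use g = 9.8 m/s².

d ≈ 2.98 m

About the foot of the ladder:
Ladder weight 10.2×9.8 = 99.96 N acts at 2.6 m along the ladder; its horizontal arm is 2.6·cos54° = 1.528 m → τ = 152.7 N·m clockwise.
Worker weight 83×9.8 = 813.4 N at distance d → arm d·cos54° → τ = 813.4·d·0.5878 clockwise.
Wall normal N at the top has arm L sinθ = 4.207 m counterclockwise, so Στ = 0 gives N·4.207 = 152.7 + 478.1·d.
ΣFy = 0 ⇒ N_floor = 913.4 N, so the maximum friction is μ_s·N_floor = 0.41×913.4 = 374.5 N. ΣFx = 0 ⇒ N_wall = f, so at the slipping point N = 374.5 N.
Substituting: 374.5×4.207 = 152.7 + 478.1·d ⇒ d = (1576 − 152.7) / 478.1 = 2.98 m.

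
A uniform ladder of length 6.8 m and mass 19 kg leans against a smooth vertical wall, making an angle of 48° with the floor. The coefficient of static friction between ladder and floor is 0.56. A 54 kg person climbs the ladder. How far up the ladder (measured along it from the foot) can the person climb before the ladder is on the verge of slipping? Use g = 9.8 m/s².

d ≈ 4.52 m

About the foot of the ladder:
Ladder weight 19×9.8 = 186.2 N acts at 3.4 m along the ladder; its horizontal arm is 3.4·cos48° = 2.275 m → τ = 423.6 N·m clockwise.
Person weight 54×9.8 = 529.2 N at distance d → arm d·cos48° → τ = 529.2·d·0.6691 clockwise.
Wall normal N at the top has arm L sinθ = 5.053 m counterclockwise, so Στ = 0 gives N·5.053 = 423.6 + 354.1·d.
ΣFy = 0 ⇒ N_floor = 715.4 N, so the maximum friction is μ_s·N_floor = 0.56×715.4 = 400.6 N. ΣFx = 0 ⇒ N_wall = f, so at the slipping point N = 400.6 N.
Substituting: 400.6×5.053 = 423.6 + 354.1·d ⇒ d = (2024 − 423.6) / 354.1 = 4.52 m.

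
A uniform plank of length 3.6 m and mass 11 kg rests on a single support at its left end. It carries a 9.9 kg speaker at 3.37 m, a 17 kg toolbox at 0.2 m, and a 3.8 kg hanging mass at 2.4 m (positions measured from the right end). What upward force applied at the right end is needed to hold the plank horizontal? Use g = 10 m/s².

Take moments about the left end.
Beam weight: 11 × 10 = 110 N down at 1.8 m → arm 1.8 m, τ = 110 × 1.8 = 198 N·m clockwise.
Speaker: 9.9 × 10 = 99 N down at 3.37 m → arm 0.23 m, τ = 99 × 0.23 = 22.77 N·m clockwise.
Toolbox: 17 × 10 = 170 N down at 0.2 m → arm 3.4 m, τ = 170 × 3.4 = 578 N·m clockwise.
Hanging mass: 3.8 × 10 = 38 N down at 2.4 m → arm 1.2 m, τ = 38 × 1.2 = 45.6 N·m clockwise.
Net moment of the loads = 844.4 N·m clockwise.
The upward force F acts at the right end, arm 3.6 m, giving F × 3.6 counterclockwise.
Setting net torque to zero: F × 3.6 = 844.4 → F = 844.4 / 3.6 = 235 N.

F ≈ 235 N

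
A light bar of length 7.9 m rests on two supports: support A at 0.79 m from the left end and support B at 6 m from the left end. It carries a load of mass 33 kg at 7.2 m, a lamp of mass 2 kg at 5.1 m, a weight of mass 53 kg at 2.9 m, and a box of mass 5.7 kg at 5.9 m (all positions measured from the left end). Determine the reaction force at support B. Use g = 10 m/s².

R_B ≈ 693 N

Choose support A as the axis so its reaction then has zero moment arm.
Load: 33 × 10 = 330 N down at 7.2 m → arm 6.41 m, τ = 330 × 6.41 = 2115 N·m clockwise.
Lamp: 2 × 10 = 20 N down at 5.1 m → arm 4.31 m, τ = 20 × 4.31 = 86.2 N·m clockwise.
Weight: 53 × 10 = 530 N down at 2.9 m → arm 2.11 m, τ = 530 × 2.11 = 1118 N·m clockwise.
Box: 5.7 × 10 = 57 N down at 5.9 m → arm 5.11 m, τ = 57 × 5.11 = 291.3 N·m clockwise.
Net load moment about support A = 3610 N·m clockwise.
Reaction R at support B is upward at 6 m, arm 5.21 m → moment R × 5.21 counterclockwise.
Setting net torque to zero: R × 5.21 = 3610 → R = 693 N.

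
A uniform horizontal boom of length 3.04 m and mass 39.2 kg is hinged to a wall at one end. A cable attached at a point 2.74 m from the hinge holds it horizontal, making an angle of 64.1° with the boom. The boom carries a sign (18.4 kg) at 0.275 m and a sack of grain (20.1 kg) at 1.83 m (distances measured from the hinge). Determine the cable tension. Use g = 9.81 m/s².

T ≈ 404 N

Take moments about the hinge.
Beam weight: 39.2 × 9.81 = 384.6 N down at 1.52 m → arm 1.52 m, τ = 384.6 × 1.52 = 584.6 N·m clockwise.
Sign: 18.4 × 9.81 = 180.5 N down at 0.275 m → arm 0.275 m, τ = 180.5 × 0.275 = 49.64 N·m clockwise.
Sack of grain: 20.1 × 9.81 = 197.2 N down at 1.83 m → arm 1.83 m, τ = 197.2 × 1.83 = 360.9 N·m clockwise.
Total clockwise load moment = 995.1 N·m.
The cable tension T acts at 2.74 m; only its component perpendicular to the boom, T sinθ, produces torque. sin 64.1° = 0.8996.
Balancing moments: T × 2.74 × 0.8996 = 995.1, giving T = 995.1 / 2.465 = 404 N.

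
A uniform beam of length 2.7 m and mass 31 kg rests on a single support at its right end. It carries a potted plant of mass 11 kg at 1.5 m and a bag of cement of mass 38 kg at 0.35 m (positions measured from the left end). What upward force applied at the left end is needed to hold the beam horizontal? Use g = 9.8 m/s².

About the right end:
Beam weight: 31 × 9.8 = 303.8 N down at 1.35 m → arm 1.35 m, τ = 303.8 × 1.35 = 410.1 N·m counterclockwise.
Potted plant: 11 × 9.8 = 107.8 N down at 1.5 m → arm 1.2 m, τ = 107.8 × 1.2 = 129.4 N·m counterclockwise.
Bag of cement: 38 × 9.8 = 372.4 N down at 0.35 m → arm 2.35 m, τ = 372.4 × 2.35 = 875.1 N·m counterclockwise.
Net moment of the loads = 1415 N·m counterclockwise.
The upward force F acts at the left end, arm 2.7 m, giving F × 2.7 clockwise.
Balancing moments: F × 2.7 = 1415, giving F = 1415 / 2.7 = 524 N.

F ≈ 524 N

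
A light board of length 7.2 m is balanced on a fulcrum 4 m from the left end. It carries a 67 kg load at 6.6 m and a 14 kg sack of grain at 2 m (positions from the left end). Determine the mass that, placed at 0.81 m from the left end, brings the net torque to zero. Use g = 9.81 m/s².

m ≈ 45.8 kg

About the fulcrum (at 4 m from the left end):
Load: 67 × 9.81 = 657.3 N down at 6.6 m → arm 2.6 m, τ = 657.3 × 2.6 = 1709 N·m clockwise.
Sack of grain: 14 × 9.81 = 137.3 N down at 2 m → arm 2 m, τ = 137.3 × 2 = 274.6 N·m counterclockwise.
Net moment of known loads = 1434 N·m clockwise.
An unknown mass m at 0.81 m has arm 3.19 m; its moment is m·g·3.19 counterclockwise.
Setting net torque to zero: m × 9.81 × 3.19 = 1434 → m = 1434 / (9.81 × 3.19) = 45.8 kg.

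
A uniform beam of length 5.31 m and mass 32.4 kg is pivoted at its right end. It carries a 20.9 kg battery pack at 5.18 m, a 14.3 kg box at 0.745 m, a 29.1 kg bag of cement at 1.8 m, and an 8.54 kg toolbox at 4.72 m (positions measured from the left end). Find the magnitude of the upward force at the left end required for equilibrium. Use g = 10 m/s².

F ≈ 492 N

Choose the right end as the axis so the unknown pivot reaction has zero arm there.
Beam weight: 32.4 × 10 = 324 N down at 2.655 m → arm 2.655 m, τ = 324 × 2.655 = 860.2 N·m counterclockwise.
Battery pack: 20.9 × 10 = 209 N down at 5.18 m → arm 0.13 m, τ = 209 × 0.13 = 27.17 N·m counterclockwise.
Box: 14.3 × 10 = 143 N down at 0.745 m → arm 4.565 m, τ = 143 × 4.565 = 652.8 N·m counterclockwise.
Bag of cement: 29.1 × 10 = 291 N down at 1.8 m → arm 3.51 m, τ = 291 × 3.51 = 1021 N·m counterclockwise.
Toolbox: 8.54 × 10 = 85.4 N down at 4.72 m → arm 0.59 m, τ = 85.4 × 0.59 = 50.39 N·m counterclockwise.
Net moment of the loads = 2612 N·m counterclockwise.
The upward force F acts at the left end, arm 5.31 m, giving F × 5.31 clockwise.
Στ = 0 ⇒ F × 5.31 = 2612 ⇒ F = 2612 / 5.31 = 492 N.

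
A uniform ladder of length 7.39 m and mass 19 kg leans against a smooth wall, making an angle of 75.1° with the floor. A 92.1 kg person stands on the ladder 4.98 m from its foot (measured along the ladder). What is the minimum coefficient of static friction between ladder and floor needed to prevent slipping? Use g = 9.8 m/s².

About the foot of the ladder:
Ladder weight 19×9.8 = 186.2 N acts at 3.695 m along the ladder; its horizontal arm is 3.695·cos75.1° = 0.9501 m → τ = 176.9 N·m clockwise.
Person: 92.1×9.8 = 902.6 N at 4.98 m → arm 1.281 m → τ = 1156 N·m clockwise.
Wall normal N acts horizontally at the top; its moment arm is the height L sinθ = 7.39·sin75.1° = 7.142 m, counterclockwise.
Setting net torque to zero: N × 7.142 = 1333 → N = 186.6 N.
ΣFx = 0 ⇒ f = N_wall = 186.6 N. ΣFy = 0 ⇒ N_floor = 1089 N.
μ_min = f / N_floor = 186.6 / 1089 = 0.171.

μ_min ≈ 0.171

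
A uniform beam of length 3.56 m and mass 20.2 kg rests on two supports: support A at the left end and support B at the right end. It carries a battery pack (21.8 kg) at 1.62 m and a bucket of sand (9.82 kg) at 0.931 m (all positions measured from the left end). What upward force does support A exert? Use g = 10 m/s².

R_A ≈ 292 N

Choose support B as the axis so its reaction then has zero moment arm.
Beam weight: 20.2 × 10 = 202 N down at 1.78 m → arm 1.78 m, τ = 202 × 1.78 = 359.6 N·m counterclockwise.
Battery pack: 21.8 × 10 = 218 N down at 1.62 m → arm 1.94 m, τ = 218 × 1.94 = 422.9 N·m counterclockwise.
Bucket of sand: 9.82 × 10 = 98.2 N down at 0.931 m → arm 2.629 m, τ = 98.2 × 2.629 = 258.2 N·m counterclockwise.
Net load moment about support B = 1041 N·m counterclockwise.
Reaction R at support A is upward at 0 m, arm 3.56 m → moment R × 3.56 clockwise.
Balancing moments: R × 3.56 = 1041, giving R = 292 N.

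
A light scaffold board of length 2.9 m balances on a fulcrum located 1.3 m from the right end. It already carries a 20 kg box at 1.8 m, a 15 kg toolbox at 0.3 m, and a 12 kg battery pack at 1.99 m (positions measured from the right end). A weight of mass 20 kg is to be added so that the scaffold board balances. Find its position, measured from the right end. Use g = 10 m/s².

Choose the fulcrum (at 1.3 m from the right end) as the axis so the support reaction has zero arm there.
Box: 20 × 10 = 200 N down at 1.8 m → arm 0.5 m, τ = 200 × 0.5 = 100 N·m counterclockwise.
Toolbox: 15 × 10 = 150 N down at 0.3 m → arm 1 m, τ = 150 × 1 = 150 N·m clockwise.
Battery pack: 12 × 10 = 120 N down at 1.99 m → arm 0.69 m, τ = 120 × 0.69 = 82.8 N·m counterclockwise.
Net moment of existing loads = 32.8 N·m counterclockwise.
The weight weighs 20 × 10 = 200 N and must supply an equal clockwise moment, so its lever arm about the fulcrum is 32.8 / 200 = 0.164 m.
That puts it at 1.3 − 0.164 = 1.14 m from the right end.

x ≈ 1.14 m from the right end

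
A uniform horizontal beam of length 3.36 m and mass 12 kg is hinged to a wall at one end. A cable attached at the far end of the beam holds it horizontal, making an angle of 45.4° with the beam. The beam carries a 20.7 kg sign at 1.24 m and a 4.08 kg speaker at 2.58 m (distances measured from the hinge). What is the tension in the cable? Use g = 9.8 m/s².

T ≈ 231 N

Taking torques about the hinge:
Beam weight: 12 × 9.8 = 117.6 N down at 1.68 m → arm 1.68 m, τ = 117.6 × 1.68 = 197.6 N·m clockwise.
Sign: 20.7 × 9.8 = 202.9 N down at 1.24 m → arm 1.24 m, τ = 202.9 × 1.24 = 251.6 N·m clockwise.
Speaker: 4.08 × 9.8 = 39.98 N down at 2.58 m → arm 2.58 m, τ = 39.98 × 2.58 = 103.1 N·m clockwise.
Total clockwise load moment = 552.3 N·m.
The cable tension T acts at 3.36 m; only its component perpendicular to the beam, T sinθ, produces torque. sin 45.4° = 0.712.
Στ = 0 ⇒ T × 3.36 × 0.712 = 552.3 ⇒ T = 552.3 / 2.392 = 231 N.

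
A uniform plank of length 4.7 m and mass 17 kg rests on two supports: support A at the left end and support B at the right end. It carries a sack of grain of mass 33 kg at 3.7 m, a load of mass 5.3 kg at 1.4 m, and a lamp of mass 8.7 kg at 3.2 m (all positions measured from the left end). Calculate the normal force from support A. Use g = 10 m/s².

Take moments about support B.
Beam weight: 17 × 10 = 170 N down at 2.35 m → arm 2.35 m, τ = 170 × 2.35 = 399.5 N·m counterclockwise.
Sack of grain: 33 × 10 = 330 N down at 3.7 m → arm 1 m, τ = 330 × 1 = 330 N·m counterclockwise.
Load: 5.3 × 10 = 53 N down at 1.4 m → arm 3.3 m, τ = 53 × 3.3 = 174.9 N·m counterclockwise.
Lamp: 8.7 × 10 = 87 N down at 3.2 m → arm 1.5 m, τ = 87 × 1.5 = 130.5 N·m counterclockwise.
Net load moment about support B = 1035 N·m counterclockwise.
Reaction R at support A is upward at 0 m, arm 4.7 m → moment R × 4.7 clockwise.
Στ = 0 ⇒ R × 4.7 = 1035 ⇒ R = 220 N.

R_A ≈ 220 N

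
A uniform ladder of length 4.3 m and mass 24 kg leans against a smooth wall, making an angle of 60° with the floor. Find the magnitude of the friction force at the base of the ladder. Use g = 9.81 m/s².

f ≈ 68 N

Take moments about the foot of the ladder.
Ladder weight 24×9.81 = 235.4 N acts at 2.15 m along the ladder; its horizontal arm is 2.15·cos60° = 1.075 m → τ = 253.1 N·m clockwise.
Wall normal N acts horizontally at the top; its moment arm is the height L sinθ = 4.3·sin60° = 3.724 m, counterclockwise.
For rotational equilibrium, N × 3.724 = 253.1, so N = 68 N.
ΣFx = 0: friction at the foot balances the wall's push, so f = N_wall = 68 N.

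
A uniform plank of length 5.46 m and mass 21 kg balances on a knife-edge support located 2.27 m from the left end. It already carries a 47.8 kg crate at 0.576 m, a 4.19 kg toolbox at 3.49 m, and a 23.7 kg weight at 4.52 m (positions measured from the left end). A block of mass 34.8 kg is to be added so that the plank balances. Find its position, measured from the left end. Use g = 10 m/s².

x ≈ 2.64 m from the left end

Taking torques about the knife-edge support (at 2.27 m from the left end):
Beam weight: 21 × 10 = 210 N down at 2.73 m → arm 0.46 m, τ = 210 × 0.46 = 96.6 N·m clockwise.
Crate: 47.8 × 10 = 478 N down at 0.576 m → arm 1.694 m, τ = 478 × 1.694 = 809.7 N·m counterclockwise.
Toolbox: 4.19 × 10 = 41.9 N down at 3.49 m → arm 1.22 m, τ = 41.9 × 1.22 = 51.12 N·m clockwise.
Weight: 23.7 × 10 = 237 N down at 4.52 m → arm 2.25 m, τ = 237 × 2.25 = 533.2 N·m clockwise.
Net moment of existing loads = 128.8 N·m counterclockwise.
The block weighs 34.8 × 10 = 348 N and must supply an equal clockwise moment, so its lever arm about the knife-edge support is 128.8 / 348 = 0.37 m.
That puts it at 2.27 + 0.37 = 2.64 m from the left end.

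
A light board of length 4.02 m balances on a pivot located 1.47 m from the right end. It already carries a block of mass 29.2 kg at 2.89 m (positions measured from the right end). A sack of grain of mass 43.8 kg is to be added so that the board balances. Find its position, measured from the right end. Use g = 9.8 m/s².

About the pivot (at 1.47 m from the right end):
Block: 29.2 × 9.8 = 286.2 N down at 2.89 m → arm 1.42 m, τ = 286.2 × 1.42 = 406.4 N·m counterclockwise.
Net moment of existing loads = 406.4 N·m counterclockwise.
The sack of grain weighs 43.8 × 9.8 = 429.2 N and must supply an equal clockwise moment, so its lever arm about the pivot is 406.4 / 429.2 = 0.947 m.
That puts it at 1.47 − 0.947 = 0.523 m from the right end.

x ≈ 0.523 m from the right end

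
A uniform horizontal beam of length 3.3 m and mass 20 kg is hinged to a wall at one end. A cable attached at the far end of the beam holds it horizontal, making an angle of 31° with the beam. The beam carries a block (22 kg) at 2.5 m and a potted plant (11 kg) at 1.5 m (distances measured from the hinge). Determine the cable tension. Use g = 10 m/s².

Take moments about the hinge.
Beam weight: 20 × 10 = 200 N down at 1.65 m → arm 1.65 m, τ = 200 × 1.65 = 330 N·m clockwise.
Block: 22 × 10 = 220 N down at 2.5 m → arm 2.5 m, τ = 220 × 2.5 = 550 N·m clockwise.
Potted plant: 11 × 10 = 110 N down at 1.5 m → arm 1.5 m, τ = 110 × 1.5 = 165 N·m clockwise.
Total clockwise load moment = 1045 N·m.
The cable tension T acts at 3.3 m; only its component perpendicular to the beam, T sinθ, produces torque. sin 31° = 0.515.
For rotational equilibrium, T × 3.3 × 0.515 = 1045, so T = 1045 / 1.7 = 615 N.

T ≈ 615 N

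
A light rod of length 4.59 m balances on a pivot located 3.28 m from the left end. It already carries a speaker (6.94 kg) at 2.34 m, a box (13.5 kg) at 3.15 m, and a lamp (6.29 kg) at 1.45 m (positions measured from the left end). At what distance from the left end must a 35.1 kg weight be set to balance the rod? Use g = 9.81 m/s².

x ≈ 3.84 m from the left end

Sum moments about the pivot (at 3.28 m from the left end) (the support reaction has zero arm there).
Speaker: 6.94 × 9.81 = 68.08 N down at 2.34 m → arm 0.94 m, τ = 68.08 × 0.94 = 64 N·m counterclockwise.
Box: 13.5 × 9.81 = 132.4 N down at 3.15 m → arm 0.13 m, τ = 132.4 × 0.13 = 17.21 N·m counterclockwise.
Lamp: 6.29 × 9.81 = 61.7 N down at 1.45 m → arm 1.83 m, τ = 61.7 × 1.83 = 112.9 N·m counterclockwise.
Net moment of existing loads = 194.1 N·m counterclockwise.
The weight weighs 35.1 × 9.81 = 344.3 N and must supply an equal clockwise moment, so its lever arm about the pivot is 194.1 / 344.3 = 0.564 m.
That puts it at 3.28 + 0.564 = 3.84 m from the left end.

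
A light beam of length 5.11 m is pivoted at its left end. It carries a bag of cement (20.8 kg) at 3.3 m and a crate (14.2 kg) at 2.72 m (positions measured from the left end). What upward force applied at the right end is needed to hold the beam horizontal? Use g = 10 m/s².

Sum moments about the left end (the unknown pivot reaction has zero arm there).
Bag of cement: 20.8 × 10 = 208 N down at 3.3 m → arm 3.3 m, τ = 208 × 3.3 = 686.4 N·m clockwise.
Crate: 14.2 × 10 = 142 N down at 2.72 m → arm 2.72 m, τ = 142 × 2.72 = 386.2 N·m clockwise.
Net moment of the loads = 1073 N·m clockwise.
The upward force F acts at the right end, arm 5.11 m, giving F × 5.11 counterclockwise.
Στ = 0 ⇒ F × 5.11 = 1073 ⇒ F = 1073 / 5.11 = 210 N.

F ≈ 210 N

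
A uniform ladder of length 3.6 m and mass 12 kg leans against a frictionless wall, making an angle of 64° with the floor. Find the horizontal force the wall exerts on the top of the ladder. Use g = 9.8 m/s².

About the foot of the ladder:
Ladder weight 12×9.8 = 117.6 N acts at 1.8 m along the ladder; its horizontal arm is 1.8·cos64° = 0.7891 m → τ = 92.8 N·m clockwise.
Wall normal N acts horizontally at the top; its moment arm is the height L sinθ = 3.6·sin64° = 3.236 m, counterclockwise.
Balancing moments: N × 3.236 = 92.8, giving N = 28.7 N.

N_wall ≈ 28.7 N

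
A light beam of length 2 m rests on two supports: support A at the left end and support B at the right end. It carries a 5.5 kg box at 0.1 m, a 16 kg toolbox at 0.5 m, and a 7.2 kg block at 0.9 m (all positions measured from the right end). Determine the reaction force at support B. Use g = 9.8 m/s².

R_B ≈ 208 N

Take moments about support A.
Box: 5.5 × 9.8 = 53.9 N down at 0.1 m → arm 1.9 m, τ = 53.9 × 1.9 = 102.4 N·m clockwise.
Toolbox: 16 × 9.8 = 156.8 N down at 0.5 m → arm 1.5 m, τ = 156.8 × 1.5 = 235.2 N·m clockwise.
Block: 7.2 × 9.8 = 70.56 N down at 0.9 m → arm 1.1 m, τ = 70.56 × 1.1 = 77.62 N·m clockwise.
Net load moment about support A = 415.2 N·m clockwise.
Reaction R at support B is upward at 0 m, arm 2 m → moment R × 2 counterclockwise.
Balancing moments: R × 2 = 415.2, giving R = 208 N.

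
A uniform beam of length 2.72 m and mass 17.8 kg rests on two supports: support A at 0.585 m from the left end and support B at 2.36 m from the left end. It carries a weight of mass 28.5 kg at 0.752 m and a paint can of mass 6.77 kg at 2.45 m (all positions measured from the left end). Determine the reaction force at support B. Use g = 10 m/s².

R_B ≈ 176 N

Sum moments about support A (its reaction then has zero moment arm).
Beam weight: 17.8 × 10 = 178 N down at 1.36 m → arm 0.775 m, τ = 178 × 0.775 = 138 N·m clockwise.
Weight: 28.5 × 10 = 285 N down at 0.752 m → arm 0.167 m, τ = 285 × 0.167 = 47.6 N·m clockwise.
Paint can: 6.77 × 10 = 67.7 N down at 2.45 m → arm 1.865 m, τ = 67.7 × 1.865 = 126.3 N·m clockwise.
Net load moment about support A = 311.9 N·m clockwise.
Reaction R at support B is upward at 2.36 m, arm 1.775 m → moment R × 1.775 counterclockwise.
Στ = 0 ⇒ R × 1.775 = 311.9 ⇒ R = 176 N.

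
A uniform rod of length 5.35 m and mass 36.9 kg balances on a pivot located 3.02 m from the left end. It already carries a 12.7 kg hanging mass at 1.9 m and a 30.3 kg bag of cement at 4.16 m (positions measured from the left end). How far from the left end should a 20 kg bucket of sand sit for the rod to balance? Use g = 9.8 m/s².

x ≈ 2.64 m from the left end

Taking torques about the pivot (at 3.02 m from the left end):
Beam weight: 36.9 × 9.8 = 361.6 N down at 2.675 m → arm 0.345 m, τ = 361.6 × 0.345 = 124.8 N·m counterclockwise.
Hanging mass: 12.7 × 9.8 = 124.5 N down at 1.9 m → arm 1.12 m, τ = 124.5 × 1.12 = 139.4 N·m counterclockwise.
Bag of cement: 30.3 × 9.8 = 296.9 N down at 4.16 m → arm 1.14 m, τ = 296.9 × 1.14 = 338.5 N·m clockwise.
Net moment of existing loads = 74.3 N·m clockwise.
The bucket of sand weighs 20 × 9.8 = 196 N and must supply an equal counterclockwise moment, so its lever arm about the pivot is 74.3 / 196 = 0.379 m.
That puts it at 3.02 − 0.379 = 2.64 m from the left end.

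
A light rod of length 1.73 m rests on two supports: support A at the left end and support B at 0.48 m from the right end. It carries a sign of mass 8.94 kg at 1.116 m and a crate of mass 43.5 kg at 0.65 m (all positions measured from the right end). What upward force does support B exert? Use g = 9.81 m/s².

Take moments about support A.
Sign: 8.94 × 9.81 = 87.7 N down at 1.116 m → arm 0.614 m, τ = 87.7 × 0.614 = 53.85 N·m clockwise.
Crate: 43.5 × 9.81 = 426.7 N down at 0.65 m → arm 1.08 m, τ = 426.7 × 1.08 = 460.8 N·m clockwise.
Net load moment about support A = 514.6 N·m clockwise.
Reaction R at support B is upward at 0.48 m, arm 1.25 m → moment R × 1.25 counterclockwise.
For rotational equilibrium, R × 1.25 = 514.6, so R = 412 N.

R_B ≈ 412 N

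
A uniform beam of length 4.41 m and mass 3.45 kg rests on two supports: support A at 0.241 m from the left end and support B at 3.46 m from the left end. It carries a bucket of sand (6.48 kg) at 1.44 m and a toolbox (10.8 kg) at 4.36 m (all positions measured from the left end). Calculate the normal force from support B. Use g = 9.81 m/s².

About support A:
Beam weight: 3.45 × 9.81 = 33.84 N down at 2.205 m → arm 1.964 m, τ = 33.84 × 1.964 = 66.46 N·m clockwise.
Bucket of sand: 6.48 × 9.81 = 63.57 N down at 1.44 m → arm 1.199 m, τ = 63.57 × 1.199 = 76.22 N·m clockwise.
Toolbox: 10.8 × 9.81 = 105.9 N down at 4.36 m → arm 4.119 m, τ = 105.9 × 4.119 = 436.2 N·m clockwise.
Net load moment about support A = 578.9 N·m clockwise.
Reaction R at support B is upward at 3.46 m, arm 3.219 m → moment R × 3.219 counterclockwise.
Balancing moments: R × 3.219 = 578.9, giving R = 180 N.

R_B ≈ 180 N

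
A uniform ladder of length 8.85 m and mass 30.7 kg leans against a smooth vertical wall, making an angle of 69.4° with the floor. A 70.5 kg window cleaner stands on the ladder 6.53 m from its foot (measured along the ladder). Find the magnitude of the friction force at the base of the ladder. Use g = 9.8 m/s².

Choose the foot of the ladder as the axis so the floor normal and friction both act there and drop out.
Ladder weight 30.7×9.8 = 300.9 N acts at 4.425 m along the ladder; its horizontal arm is 4.425·cos69.4° = 1.557 m → τ = 468.5 N·m clockwise.
Window cleaner: 70.5×9.8 = 690.9 N at 6.53 m → arm 2.298 m → τ = 1588 N·m clockwise.
Wall normal N acts horizontally at the top; its moment arm is the height L sinθ = 8.85·sin69.4° = 8.284 m, counterclockwise.
For rotational equilibrium, N × 8.284 = 2056, so N = 248 N.
ΣFx = 0: friction at the foot balances the wall's push, so f = N_wall = 248 N.

f ≈ 248 N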